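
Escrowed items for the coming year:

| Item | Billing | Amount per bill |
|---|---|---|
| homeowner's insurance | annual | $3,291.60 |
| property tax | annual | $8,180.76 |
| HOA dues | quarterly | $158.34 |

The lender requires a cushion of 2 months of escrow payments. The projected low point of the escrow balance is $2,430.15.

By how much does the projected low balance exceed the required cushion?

Homeowner's insurance: $3,291.60 annually
Property tax: $8,180.76 annually
HOA dues: $158.34 × 4 = $633.36 annually
Yearly total = $12,105.72
Monthly escrow = $12,105.72 ÷ 12 = $1,008.81
Required cushion = 2 × $1,008.81 = $2,017.62
Surplus = $2,430.15 − $2,017.62 = $412.53

$412.53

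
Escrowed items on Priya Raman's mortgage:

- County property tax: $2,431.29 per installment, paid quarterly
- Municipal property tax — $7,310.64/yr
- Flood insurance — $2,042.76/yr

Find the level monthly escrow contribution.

$1,589.88

County property tax — $2,431.29 × 4 = $9,725.16 per year
Municipal property tax — $7,310.64 per year
Flood insurance — $2,042.76 per year
Annual escrow total = $9,725.16 + $7,310.64 + $2,042.76 = $19,078.56
Monthly = $19,078.56 / 12 = $1,589.88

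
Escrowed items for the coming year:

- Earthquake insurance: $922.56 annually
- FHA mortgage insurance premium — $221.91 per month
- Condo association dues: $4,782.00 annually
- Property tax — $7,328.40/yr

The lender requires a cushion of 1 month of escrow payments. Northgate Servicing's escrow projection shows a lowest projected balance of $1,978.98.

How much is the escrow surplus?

$670.99

Earthquake insurance = $922.56/yr
FHA mortgage insurance premium = $221.91 × 12 = $2,662.92/yr
Condo association dues = $4,782.00/yr
Property tax = $7,328.40/yr
Yearly total = $922.56 + $2,662.92 + $4,782.00 + $7,328.40 = $15,695.88
Monthly = $15,695.88 / 12 = $1,307.99
Cushion = 1 × $1,307.99 = $1,307.99
Surplus = $1,978.98 − $1,307.99 = $670.99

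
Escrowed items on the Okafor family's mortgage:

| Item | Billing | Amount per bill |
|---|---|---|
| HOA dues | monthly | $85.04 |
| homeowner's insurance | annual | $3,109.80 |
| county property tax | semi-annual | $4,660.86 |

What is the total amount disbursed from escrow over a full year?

$13,452.00

HOA dues: $85.04 × 12 = $1,020.48 annually
Homeowner's insurance: $3,109.80 annually
County property tax: $4,660.86 × 2 = $9,321.72 annually
Annual escrow total = $1,020.48 + $3,109.80 + $9,321.72 = $13,452.00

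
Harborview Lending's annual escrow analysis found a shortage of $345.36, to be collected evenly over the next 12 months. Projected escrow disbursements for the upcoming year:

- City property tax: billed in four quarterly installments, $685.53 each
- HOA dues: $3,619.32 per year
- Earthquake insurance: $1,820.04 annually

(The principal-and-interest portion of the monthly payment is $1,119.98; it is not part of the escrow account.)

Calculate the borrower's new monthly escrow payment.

City property tax — $685.53 × 4 = $2,742.12/yr
HOA dues — $3,619.32/yr
Earthquake insurance — $1,820.04/yr
Combined annual = $2,742.12 + $3,619.32 + $1,820.04 = $8,181.48
Monthly = $8,181.48 ÷ 12 = $681.79
Shortage spread = $345.36 ÷ 12 = $28.78/mo
Adjusted monthly = $681.79 + $28.78 = $710.57

$710.57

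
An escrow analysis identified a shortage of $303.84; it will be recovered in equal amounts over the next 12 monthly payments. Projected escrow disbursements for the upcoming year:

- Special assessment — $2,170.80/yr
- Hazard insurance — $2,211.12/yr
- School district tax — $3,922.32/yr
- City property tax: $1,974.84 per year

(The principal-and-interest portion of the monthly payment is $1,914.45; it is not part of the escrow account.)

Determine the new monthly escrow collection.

Special assessment: $2,170.80 per year
Hazard insurance: $2,211.12 per year
School district tax: $3,922.32 per year
City property tax: $1,974.84 per year
Combined annual = $2,170.80 + $2,211.12 + $3,922.32 + $1,974.84 = $10,279.08
Per month = $10,279.08 / 12 = $856.59
Shortage spread = $303.84 / 12 = $25.32/mo
New monthly escrow = $856.59 + $25.32 = $881.91

$881.91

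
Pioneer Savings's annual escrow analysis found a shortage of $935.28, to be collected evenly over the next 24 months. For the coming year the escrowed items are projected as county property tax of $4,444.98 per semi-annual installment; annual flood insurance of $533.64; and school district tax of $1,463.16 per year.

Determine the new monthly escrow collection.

County property tax — $4,444.98 × 2 = $8,889.96/yr
Flood insurance — $533.64/yr
School district tax — $1,463.16/yr
Yearly total = $10,886.76
Base monthly escrow = $10,886.76 ÷ 12 = $907.23
Shortage spread = $935.28 ÷ 24 = $38.97/mo
New monthly escrow = $907.23 + $38.97 = $946.20

$946.20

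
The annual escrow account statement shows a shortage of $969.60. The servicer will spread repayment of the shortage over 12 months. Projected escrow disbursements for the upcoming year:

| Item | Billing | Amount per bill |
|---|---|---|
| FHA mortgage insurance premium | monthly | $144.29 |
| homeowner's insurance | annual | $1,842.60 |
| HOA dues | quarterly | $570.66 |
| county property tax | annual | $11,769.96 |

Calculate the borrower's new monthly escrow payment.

$1,549.69

FHA mortgage insurance premium — $144.29 × 12 = $1,731.48
Homeowner's insurance — $1,842.60
HOA dues — $570.66 × 4 = $2,282.64
County property tax — $11,769.96
Total annual escrow = $17,626.68
Per month = $17,626.68 ÷ 12 = $1,468.89
Shortage per month = $969.60 / 12 = $80.80
Adjusted monthly = $1,468.89 + $80.80 = $1,549.69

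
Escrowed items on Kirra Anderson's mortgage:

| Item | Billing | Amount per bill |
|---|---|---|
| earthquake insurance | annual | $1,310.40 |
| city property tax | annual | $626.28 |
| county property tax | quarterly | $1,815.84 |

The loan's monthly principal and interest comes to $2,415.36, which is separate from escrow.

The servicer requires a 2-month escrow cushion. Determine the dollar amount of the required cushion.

$1,533.34

Earthquake insurance = $1,310.40 per year
City property tax = $626.28 per year
County property tax = $1,815.84 × 4 = $7,263.36 per year
Yearly total = $1,310.40 + $626.28 + $7,263.36 = $9,200.04
Monthly escrow = $9,200.04 / 12 = $766.67
Required cushion = 2 × $766.67 = $1,533.34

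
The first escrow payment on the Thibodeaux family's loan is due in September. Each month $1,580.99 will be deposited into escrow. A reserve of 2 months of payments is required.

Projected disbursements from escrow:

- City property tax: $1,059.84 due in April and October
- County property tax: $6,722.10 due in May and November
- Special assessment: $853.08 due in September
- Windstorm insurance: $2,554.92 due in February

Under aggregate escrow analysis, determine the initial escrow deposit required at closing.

$7,904.95

Cushion = 2 × $1,580.99 = $3,161.98
Trial balance (start $0, +$1,580.99 each month, − disbursements):
  Sep: +$1,580.99 − $853.08 → $727.91
  Oct: +$1,580.99 − $1,059.84 → $1,249.06
  Nov: +$1,580.99 − $6,722.10 → -$3,892.05
  Dec: +$1,580.99 → -$2,311.06
  Jan: +$1,580.99 → -$730.07
  Feb: +$1,580.99 − $2,554.92 → -$1,704.00
  Mar: +$1,580.99 → -$123.01
  Apr: +$1,580.99 − $1,059.84 → $398.14
  May: +$1,580.99 − $6,722.10 → -$4,742.97
  Jun: +$1,580.99 → -$3,161.98
  Jul: +$1,580.99 → -$1,580.99
  Aug: +$1,580.99 → $0.00
Lowest trial balance = -$4,742.97 (May)
Initial deposit = cushion − low point = $3,161.98 − (-$4,742.97) = $7,904.95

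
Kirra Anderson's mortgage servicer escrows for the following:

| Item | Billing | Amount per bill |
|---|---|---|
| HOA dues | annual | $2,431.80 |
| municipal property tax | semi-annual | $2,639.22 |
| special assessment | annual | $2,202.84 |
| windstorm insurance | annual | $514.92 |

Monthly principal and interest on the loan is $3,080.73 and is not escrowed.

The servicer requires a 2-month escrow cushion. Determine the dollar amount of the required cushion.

$1,738.00

HOA dues: $2,431.80 annually
Municipal property tax: $2,639.22 × 2 = $5,278.44 annually
Special assessment: $2,202.84 annually
Windstorm insurance: $514.92 annually
Total per year = $10,428.00
Monthly = $10,428.00 ÷ 12 = $869.00
Reserve = 2 × $869.00 = $1,738.00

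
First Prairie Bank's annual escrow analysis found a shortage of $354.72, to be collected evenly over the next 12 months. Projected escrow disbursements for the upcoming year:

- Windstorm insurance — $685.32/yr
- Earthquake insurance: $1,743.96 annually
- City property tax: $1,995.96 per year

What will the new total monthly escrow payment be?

$398.33

Windstorm insurance = $685.32 annually
Earthquake insurance = $1,743.96 annually
City property tax = $1,995.96 annually
Yearly total = $685.32 + $1,743.96 + $1,995.96 = $4,425.24
Per month = $4,425.24 / 12 = $368.77
Shortage spread = $354.72 / 12 = $29.56/mo
New monthly escrow = $368.77 + $29.56 = $398.33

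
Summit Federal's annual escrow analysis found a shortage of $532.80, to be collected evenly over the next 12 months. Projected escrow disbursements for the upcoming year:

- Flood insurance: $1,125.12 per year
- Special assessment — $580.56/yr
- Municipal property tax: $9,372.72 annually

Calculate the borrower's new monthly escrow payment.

$967.60

Flood insurance — $1,125.12 per year
Special assessment — $580.56 per year
Municipal property tax — $9,372.72 per year
Yearly total = $1,125.12 + $580.56 + $9,372.72 = $11,078.40
Monthly escrow = $11,078.40 / 12 = $923.20
Shortage per month = $532.80 / 12 = $44.40
New monthly escrow = $923.20 + $44.40 = $967.60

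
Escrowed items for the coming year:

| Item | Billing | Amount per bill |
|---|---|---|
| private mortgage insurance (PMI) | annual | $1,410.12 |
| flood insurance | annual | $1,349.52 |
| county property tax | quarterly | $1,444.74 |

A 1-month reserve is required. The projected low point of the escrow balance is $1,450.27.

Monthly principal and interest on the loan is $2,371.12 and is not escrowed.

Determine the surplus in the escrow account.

$738.72

Private mortgage insurance (PMI): $1,410.12
Flood insurance: $1,349.52
County property tax: $1,444.74 × 4 = $5,778.96
Combined annual = $1,410.12 + $1,349.52 + $5,778.96 = $8,538.60
Per month = $8,538.60 / 12 = $711.55
Required cushion = 1 × $711.55 = $711.55
Surplus = $1,450.27 − $711.55 = $738.72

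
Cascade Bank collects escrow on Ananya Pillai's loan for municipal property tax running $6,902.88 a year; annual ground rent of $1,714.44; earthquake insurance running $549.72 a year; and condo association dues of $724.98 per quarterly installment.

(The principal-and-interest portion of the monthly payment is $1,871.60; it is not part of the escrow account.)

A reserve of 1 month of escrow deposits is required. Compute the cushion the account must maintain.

Municipal property tax = $6,902.88/yr
Ground rent = $1,714.44/yr
Earthquake insurance = $549.72/yr
Condo association dues = $724.98 × 4 = $2,899.92/yr
Yearly total = $12,066.96
Monthly escrow = $12,066.96 ÷ 12 = $1,005.58
Cushion = 1 × $1,005.58 = $1,005.58

$1,005.58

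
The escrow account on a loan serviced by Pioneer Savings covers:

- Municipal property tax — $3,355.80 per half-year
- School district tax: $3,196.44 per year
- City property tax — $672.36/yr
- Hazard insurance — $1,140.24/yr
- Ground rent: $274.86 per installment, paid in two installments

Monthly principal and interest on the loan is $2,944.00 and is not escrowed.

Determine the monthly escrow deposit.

Municipal property tax — $3,355.80 × 2 = $6,711.60 annually
School district tax — $3,196.44 annually
City property tax — $672.36 annually
Hazard insurance — $1,140.24 annually
Ground rent — $274.86 × 2 = $549.72 annually
Total annual escrow = $12,270.36
Per month = $12,270.36 / 12 = $1,022.53

$1,022.53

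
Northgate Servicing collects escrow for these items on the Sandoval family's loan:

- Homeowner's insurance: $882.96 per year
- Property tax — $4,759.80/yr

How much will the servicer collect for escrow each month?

$470.23

Homeowner's insurance — $882.96 annually
Property tax — $4,759.80 annually
Total per year = $5,642.76
Monthly = $5,642.76 ÷ 12 = $470.23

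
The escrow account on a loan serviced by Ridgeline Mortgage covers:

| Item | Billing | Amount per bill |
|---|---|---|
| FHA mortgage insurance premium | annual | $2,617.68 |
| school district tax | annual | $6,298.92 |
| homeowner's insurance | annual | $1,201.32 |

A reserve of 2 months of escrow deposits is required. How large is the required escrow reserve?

$1,686.32

FHA mortgage insurance premium = $2,617.68/yr
School district tax = $6,298.92/yr
Homeowner's insurance = $1,201.32/yr
Annual escrow total = $10,117.92
Base monthly escrow = $10,117.92 ÷ 12 = $843.16
Cushion = 2 × $843.16 = $1,686.32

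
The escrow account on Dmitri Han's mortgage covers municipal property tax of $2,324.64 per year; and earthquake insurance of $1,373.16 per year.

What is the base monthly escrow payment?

Municipal property tax — $2,324.64 annually
Earthquake insurance — $1,373.16 annually
Combined annual = $2,324.64 + $1,373.16 = $3,697.80
Base monthly escrow = $3,697.80 ÷ 12 = $308.15

$308.15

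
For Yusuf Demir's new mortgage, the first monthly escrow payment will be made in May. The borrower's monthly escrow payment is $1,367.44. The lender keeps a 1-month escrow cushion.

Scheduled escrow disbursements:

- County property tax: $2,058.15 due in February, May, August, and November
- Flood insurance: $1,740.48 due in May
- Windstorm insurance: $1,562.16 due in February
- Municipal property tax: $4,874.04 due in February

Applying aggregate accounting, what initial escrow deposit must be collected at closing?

Cushion = 1 × $1,367.44 = $1,367.44
Trial balance (start $0, +$1,367.44 each month, − disbursements):
  May: +$1,367.44 − $3,798.63 → -$2,431.19
  Jun: +$1,367.44 → -$1,063.75
  Jul: +$1,367.44 → $303.69
  Aug: +$1,367.44 − $2,058.15 → -$387.02
  Sep: +$1,367.44 → $980.42
  Oct: +$1,367.44 → $2,347.86
  Nov: +$1,367.44 − $2,058.15 → $1,657.15
  Dec: +$1,367.44 → $3,024.59
  Jan: +$1,367.44 → $4,392.03
  Feb: +$1,367.44 − $8,494.35 → -$2,734.88
  Mar: +$1,367.44 → -$1,367.44
  Apr: +$1,367.44 → $0.00
Lowest trial balance = -$2,734.88 (Feb)
Initial deposit = cushion − low point = $1,367.44 − (-$2,734.88) = $4,102.32

$4,102.32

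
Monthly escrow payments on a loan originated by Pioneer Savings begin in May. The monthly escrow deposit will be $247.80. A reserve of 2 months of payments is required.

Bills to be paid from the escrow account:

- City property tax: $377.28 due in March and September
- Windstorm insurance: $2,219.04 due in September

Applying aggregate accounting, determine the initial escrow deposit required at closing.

Cushion = 2 × $247.80 = $495.60
Trial balance (start $0, +$247.80 each month, − disbursements):
  May: +$247.80 → $247.80
  Jun: +$247.80 → $495.60
  Jul: +$247.80 → $743.40
  Aug: +$247.80 → $991.20
  Sep: +$247.80 − $2,596.32 → -$1,357.32
  Oct: +$247.80 → -$1,109.52
  Nov: +$247.80 → -$861.72
  Dec: +$247.80 → -$613.92
  Jan: +$247.80 → -$366.12
  Feb: +$247.80 → -$118.32
  Mar: +$247.80 − $377.28 → -$247.80
  Apr: +$247.80 → $0.00
Lowest trial balance = -$1,357.32 (Sep)
Initial deposit = cushion − low point = $495.60 − (-$1,357.32) = $1,852.92

$1,852.92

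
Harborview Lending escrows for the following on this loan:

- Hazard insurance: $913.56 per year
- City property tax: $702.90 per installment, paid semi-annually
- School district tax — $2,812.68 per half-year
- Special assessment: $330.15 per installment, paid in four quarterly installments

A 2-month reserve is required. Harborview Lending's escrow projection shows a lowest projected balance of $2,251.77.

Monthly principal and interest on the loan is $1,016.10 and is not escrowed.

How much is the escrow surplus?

$707.55

Hazard insurance — $913.56
City property tax — $702.90 × 2 = $1,405.80
School district tax — $2,812.68 × 2 = $5,625.36
Special assessment — $330.15 × 4 = $1,320.60
Total per year = $9,265.32
Per month = $9,265.32 ÷ 12 = $772.11
Cushion = 2 × $772.11 = $1,544.22
Excess over cushion: $2,251.77 − $1,544.22 = $707.55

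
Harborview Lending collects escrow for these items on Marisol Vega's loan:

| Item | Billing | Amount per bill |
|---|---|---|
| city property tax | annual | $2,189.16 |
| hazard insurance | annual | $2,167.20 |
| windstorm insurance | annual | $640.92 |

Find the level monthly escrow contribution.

$416.44

City property tax — $2,189.16 annually
Hazard insurance — $2,167.20 annually
Windstorm insurance — $640.92 annually
Total per year = $2,189.16 + $2,167.20 + $640.92 = $4,997.28
Base monthly escrow = $4,997.28 / 12 = $416.44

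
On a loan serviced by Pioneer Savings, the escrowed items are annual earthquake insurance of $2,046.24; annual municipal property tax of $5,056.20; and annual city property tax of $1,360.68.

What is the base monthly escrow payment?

$705.26

Earthquake insurance: $2,046.24/yr
Municipal property tax: $5,056.20/yr
City property tax: $1,360.68/yr
Yearly total = $2,046.24 + $5,056.20 + $1,360.68 = $8,463.12
Monthly escrow = $8,463.12 / 12 = $705.26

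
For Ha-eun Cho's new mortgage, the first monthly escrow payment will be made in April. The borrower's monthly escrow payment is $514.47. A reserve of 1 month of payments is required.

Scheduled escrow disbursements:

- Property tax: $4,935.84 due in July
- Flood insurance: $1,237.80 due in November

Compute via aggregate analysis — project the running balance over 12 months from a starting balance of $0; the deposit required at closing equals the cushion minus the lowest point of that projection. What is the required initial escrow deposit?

$3,392.43

Cushion = 1 × $514.47 = $514.47
Trial balance (start $0, +$514.47 each month, − disbursements):
  Apr: +$514.47 → $514.47
  May: +$514.47 → $1,028.94
  Jun: +$514.47 → $1,543.41
  Jul: +$514.47 − $4,935.84 → -$2,877.96
  Aug: +$514.47 → -$2,363.49
  Sep: +$514.47 → -$1,849.02
  Oct: +$514.47 → -$1,334.55
  Nov: +$514.47 − $1,237.80 → -$2,057.88
  Dec: +$514.47 → -$1,543.41
  Jan: +$514.47 → -$1,028.94
  Feb: +$514.47 → -$514.47
  Mar: +$514.47 → $0.00
Lowest trial balance = -$2,877.96 (Jul)
Initial deposit = cushion − low point = $514.47 − (-$2,877.96) = $3,392.43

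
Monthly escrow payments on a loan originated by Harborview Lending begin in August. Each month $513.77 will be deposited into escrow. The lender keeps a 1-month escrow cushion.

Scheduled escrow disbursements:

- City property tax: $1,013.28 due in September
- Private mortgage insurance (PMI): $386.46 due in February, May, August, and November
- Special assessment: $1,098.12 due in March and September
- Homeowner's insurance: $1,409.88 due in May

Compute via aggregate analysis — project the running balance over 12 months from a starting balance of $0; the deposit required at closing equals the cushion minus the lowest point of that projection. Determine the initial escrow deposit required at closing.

$1,984.09

Cushion = 1 × $513.77 = $513.77
Trial balance (start $0, +$513.77 each month, − disbursements):
  Aug: +$513.77 − $386.46 → $127.31
  Sep: +$513.77 − $2,111.40 → -$1,470.32
  Oct: +$513.77 → -$956.55
  Nov: +$513.77 − $386.46 → -$829.24
  Dec: +$513.77 → -$315.47
  Jan: +$513.77 → $198.30
  Feb: +$513.77 − $386.46 → $325.61
  Mar: +$513.77 − $1,098.12 → -$258.74
  Apr: +$513.77 → $255.03
  May: +$513.77 − $1,796.34 → -$1,027.54
  Jun: +$513.77 → -$513.77
  Jul: +$513.77 → $0.00
Lowest trial balance = -$1,470.32 (Sep)
Initial deposit = cushion − low point = $513.77 − (-$1,470.32) = $1,984.09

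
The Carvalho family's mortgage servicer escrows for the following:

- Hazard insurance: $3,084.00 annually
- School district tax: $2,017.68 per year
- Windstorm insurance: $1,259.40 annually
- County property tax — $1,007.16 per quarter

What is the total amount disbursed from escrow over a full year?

$10,389.72

Hazard insurance — $3,084.00/yr
School district tax — $2,017.68/yr
Windstorm insurance — $1,259.40/yr
County property tax — $1,007.16 × 4 = $4,028.64/yr
Yearly total = $3,084.00 + $2,017.68 + $1,259.40 + $4,028.64 = $10,389.72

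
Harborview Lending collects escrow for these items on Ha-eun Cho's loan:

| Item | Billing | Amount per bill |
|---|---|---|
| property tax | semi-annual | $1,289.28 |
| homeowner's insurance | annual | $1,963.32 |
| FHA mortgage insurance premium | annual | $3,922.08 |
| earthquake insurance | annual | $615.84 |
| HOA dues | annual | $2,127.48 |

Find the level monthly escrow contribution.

Property tax: $1,289.28 × 2 = $2,578.56 annually
Homeowner's insurance: $1,963.32 annually
FHA mortgage insurance premium: $3,922.08 annually
Earthquake insurance: $615.84 annually
HOA dues: $2,127.48 annually
Combined annual = $2,578.56 + $1,963.32 + $3,922.08 + $615.84 + $2,127.48 = $11,207.28
Per month = $11,207.28 ÷ 12 = $933.94

$933.94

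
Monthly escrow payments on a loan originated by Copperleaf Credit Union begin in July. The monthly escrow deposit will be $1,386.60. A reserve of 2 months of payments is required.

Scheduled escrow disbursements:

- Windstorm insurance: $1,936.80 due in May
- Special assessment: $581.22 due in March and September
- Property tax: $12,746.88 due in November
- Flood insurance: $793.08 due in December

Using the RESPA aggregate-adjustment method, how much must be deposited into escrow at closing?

Cushion = 2 × $1,386.60 = $2,773.20
Trial balance (start $0, +$1,386.60 each month, − disbursements):
  Jul: +$1,386.60 → $1,386.60
  Aug: +$1,386.60 → $2,773.20
  Sep: +$1,386.60 − $581.22 → $3,578.58
  Oct: +$1,386.60 → $4,965.18
  Nov: +$1,386.60 − $12,746.88 → -$6,395.10
  Dec: +$1,386.60 − $793.08 → -$5,801.58
  Jan: +$1,386.60 → -$4,414.98
  Feb: +$1,386.60 → -$3,028.38
  Mar: +$1,386.60 − $581.22 → -$2,223.00
  Apr: +$1,386.60 → -$836.40
  May: +$1,386.60 − $1,936.80 → -$1,386.60
  Jun: +$1,386.60 → $0.00
Lowest trial balance = -$6,395.10 (Nov)
Initial deposit = cushion − low point = $2,773.20 − (-$6,395.10) = $9,168.30

$9,168.30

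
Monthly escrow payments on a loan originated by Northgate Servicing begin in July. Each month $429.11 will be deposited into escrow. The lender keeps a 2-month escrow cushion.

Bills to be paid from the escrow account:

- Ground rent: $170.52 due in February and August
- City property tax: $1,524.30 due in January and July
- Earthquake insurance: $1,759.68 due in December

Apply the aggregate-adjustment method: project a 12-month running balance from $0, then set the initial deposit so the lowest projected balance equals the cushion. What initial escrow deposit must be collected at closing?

Cushion = 2 × $429.11 = $858.22
Trial balance (start $0, +$429.11 each month, − disbursements):
  Jul: +$429.11 − $1,524.30 → -$1,095.19
  Aug: +$429.11 − $170.52 → -$836.60
  Sep: +$429.11 → -$407.49
  Oct: +$429.11 → $21.62
  Nov: +$429.11 → $450.73
  Dec: +$429.11 − $1,759.68 → -$879.84
  Jan: +$429.11 − $1,524.30 → -$1,975.03
  Feb: +$429.11 − $170.52 → -$1,716.44
  Mar: +$429.11 → -$1,287.33
  Apr: +$429.11 → -$858.22
  May: +$429.11 → -$429.11
  Jun: +$429.11 → $0.00
Lowest trial balance = -$1,975.03 (Jan)
Initial deposit = cushion − low point = $858.22 − (-$1,975.03) = $2,833.25

$2,833.25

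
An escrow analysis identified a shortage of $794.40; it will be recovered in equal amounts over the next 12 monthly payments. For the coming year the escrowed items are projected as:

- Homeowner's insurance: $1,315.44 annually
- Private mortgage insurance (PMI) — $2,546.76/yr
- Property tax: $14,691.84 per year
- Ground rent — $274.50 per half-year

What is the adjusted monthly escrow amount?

Homeowner's insurance: $1,315.44 annually
Private mortgage insurance (PMI): $2,546.76 annually
Property tax: $14,691.84 annually
Ground rent: $274.50 × 2 = $549.00 annually
Combined annual = $19,103.04
Monthly escrow = $19,103.04 ÷ 12 = $1,591.92
Monthly shortage recovery: $794.40 / 12 = $66.20
New monthly escrow = $1,591.92 + $66.20 = $1,658.12

$1,658.12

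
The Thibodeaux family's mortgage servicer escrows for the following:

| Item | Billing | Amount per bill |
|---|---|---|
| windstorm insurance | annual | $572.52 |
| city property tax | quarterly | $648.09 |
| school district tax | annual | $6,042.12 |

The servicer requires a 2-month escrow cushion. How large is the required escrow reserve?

Windstorm insurance — $572.52 annually
City property tax — $648.09 × 4 = $2,592.36 annually
School district tax — $6,042.12 annually
Combined annual = $572.52 + $2,592.36 + $6,042.12 = $9,207.00
Monthly escrow = $9,207.00 ÷ 12 = $767.25
Required cushion = 2 × $767.25 = $1,534.50

$1,534.50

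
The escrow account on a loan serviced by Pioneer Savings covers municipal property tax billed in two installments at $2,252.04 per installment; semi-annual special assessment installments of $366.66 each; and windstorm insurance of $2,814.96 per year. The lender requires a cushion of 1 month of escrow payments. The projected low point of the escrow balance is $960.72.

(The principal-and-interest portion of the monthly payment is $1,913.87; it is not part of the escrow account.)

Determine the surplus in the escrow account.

Municipal property tax — $2,252.04 × 2 = $4,504.08/yr
Special assessment — $366.66 × 2 = $733.32/yr
Windstorm insurance — $2,814.96/yr
Total annual escrow = $4,504.08 + $733.32 + $2,814.96 = $8,052.36
Base monthly escrow = $8,052.36 / 12 = $671.03
Required reserve = 1 × $671.03 = $671.03
Surplus = $960.72 − $671.03 = $289.69

$289.69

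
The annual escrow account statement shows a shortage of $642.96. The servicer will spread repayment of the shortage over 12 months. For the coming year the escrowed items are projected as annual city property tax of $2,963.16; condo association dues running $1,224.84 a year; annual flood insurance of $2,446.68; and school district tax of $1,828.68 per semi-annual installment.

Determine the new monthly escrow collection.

City property tax: $2,963.16/yr
Condo association dues: $1,224.84/yr
Flood insurance: $2,446.68/yr
School district tax: $1,828.68 × 2 = $3,657.36/yr
Combined annual = $2,963.16 + $1,224.84 + $2,446.68 + $3,657.36 = $10,292.04
Monthly = $10,292.04 / 12 = $857.67
Shortage spread = $642.96 ÷ 12 = $53.58/mo
Adjusted monthly = $857.67 + $53.58 = $911.25

$911.25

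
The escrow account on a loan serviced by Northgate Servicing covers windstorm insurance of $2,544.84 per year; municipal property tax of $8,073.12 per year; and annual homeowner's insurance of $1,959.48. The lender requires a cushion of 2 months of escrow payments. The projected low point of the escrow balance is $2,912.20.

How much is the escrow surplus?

$815.96

Windstorm insurance: $2,544.84/yr
Municipal property tax: $8,073.12/yr
Homeowner's insurance: $1,959.48/yr
Combined annual = $2,544.84 + $8,073.12 + $1,959.48 = $12,577.44
Per month = $12,577.44 ÷ 12 = $1,048.12
Required reserve = 2 × $1,048.12 = $2,096.24
Excess over cushion: $2,912.20 − $2,096.24 = $815.96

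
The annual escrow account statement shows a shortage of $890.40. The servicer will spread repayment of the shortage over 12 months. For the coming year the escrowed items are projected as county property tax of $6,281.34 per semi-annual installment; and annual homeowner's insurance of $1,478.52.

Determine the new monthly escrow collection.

$1,244.30

County property tax = $6,281.34 × 2 = $12,562.68/yr
Homeowner's insurance = $1,478.52/yr
Combined annual = $14,041.20
Monthly escrow = $14,041.20 / 12 = $1,170.10
Shortage per month = $890.40 / 12 = $74.20
New monthly escrow = $1,170.10 + $74.20 = $1,244.30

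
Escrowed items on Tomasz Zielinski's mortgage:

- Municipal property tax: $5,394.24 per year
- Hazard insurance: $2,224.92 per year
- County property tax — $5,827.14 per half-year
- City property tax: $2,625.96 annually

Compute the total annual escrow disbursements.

Municipal property tax = $5,394.24
Hazard insurance = $2,224.92
County property tax = $5,827.14 × 2 = $11,654.28
City property tax = $2,625.96
Yearly total = $5,394.24 + $2,224.92 + $11,654.28 + $2,625.96 = $21,899.40

$21,899.40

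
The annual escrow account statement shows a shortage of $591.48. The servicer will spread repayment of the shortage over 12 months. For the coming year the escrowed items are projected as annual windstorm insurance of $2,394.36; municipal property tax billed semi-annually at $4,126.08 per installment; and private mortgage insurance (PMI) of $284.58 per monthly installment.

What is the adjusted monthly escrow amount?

Windstorm insurance — $2,394.36/yr
Municipal property tax — $4,126.08 × 2 = $8,252.16/yr
Private mortgage insurance (PMI) — $284.58 × 12 = $3,414.96/yr
Total annual escrow = $14,061.48
Base monthly escrow = $14,061.48 / 12 = $1,171.79
Shortage per month = $591.48 ÷ 12 = $49.29
New monthly escrow = $1,171.79 + $49.29 = $1,221.08

$1,221.08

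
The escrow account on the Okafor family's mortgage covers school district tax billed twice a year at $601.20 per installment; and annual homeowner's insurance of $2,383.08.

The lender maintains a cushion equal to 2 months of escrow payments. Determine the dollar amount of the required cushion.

School district tax — $601.20 × 2 = $1,202.40 per year
Homeowner's insurance — $2,383.08 per year
Total per year = $3,585.48
Monthly = $3,585.48 ÷ 12 = $298.79
Reserve = 2 × $298.79 = $597.58

$597.58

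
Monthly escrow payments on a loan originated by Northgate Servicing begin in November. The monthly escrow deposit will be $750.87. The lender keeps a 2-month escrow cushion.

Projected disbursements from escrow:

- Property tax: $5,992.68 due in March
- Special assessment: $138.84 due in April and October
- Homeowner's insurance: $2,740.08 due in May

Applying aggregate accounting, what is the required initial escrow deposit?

$5,117.25

Cushion = 2 × $750.87 = $1,501.74
Trial balance (start $0, +$750.87 each month, − disbursements):
  Nov: +$750.87 → $750.87
  Dec: +$750.87 → $1,501.74
  Jan: +$750.87 → $2,252.61
  Feb: +$750.87 → $3,003.48
  Mar: +$750.87 − $5,992.68 → -$2,238.33
  Apr: +$750.87 − $138.84 → -$1,626.30
  May: +$750.87 − $2,740.08 → -$3,615.51
  Jun: +$750.87 → -$2,864.64
  Jul: +$750.87 → -$2,113.77
  Aug: +$750.87 → -$1,362.90
  Sep: +$750.87 → -$612.03
  Oct: +$750.87 − $138.84 → $0.00
Lowest trial balance = -$3,615.51 (May)
Initial deposit = cushion − low point = $1,501.74 − (-$3,615.51) = $5,117.25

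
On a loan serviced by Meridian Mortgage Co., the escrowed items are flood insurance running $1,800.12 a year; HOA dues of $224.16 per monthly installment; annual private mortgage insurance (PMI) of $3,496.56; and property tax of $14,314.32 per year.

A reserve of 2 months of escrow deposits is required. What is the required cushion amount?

$3,716.82

Flood insurance = $1,800.12/yr
HOA dues = $224.16 × 12 = $2,689.92/yr
Private mortgage insurance (PMI) = $3,496.56/yr
Property tax = $14,314.32/yr
Annual escrow total = $1,800.12 + $2,689.92 + $3,496.56 + $14,314.32 = $22,300.92
Base monthly escrow = $22,300.92 ÷ 12 = $1,858.41
Required cushion = 2 × $1,858.41 = $3,716.82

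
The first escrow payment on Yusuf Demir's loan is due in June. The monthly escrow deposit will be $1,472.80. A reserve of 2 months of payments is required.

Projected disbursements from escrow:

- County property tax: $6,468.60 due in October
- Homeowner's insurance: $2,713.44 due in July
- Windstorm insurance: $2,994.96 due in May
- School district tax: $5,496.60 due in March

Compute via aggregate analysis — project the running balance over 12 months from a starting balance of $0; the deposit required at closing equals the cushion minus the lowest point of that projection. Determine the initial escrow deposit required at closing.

$4,763.64

Cushion = 2 × $1,472.80 = $2,945.60
Trial balance (start $0, +$1,472.80 each month, − disbursements):
  Jun: +$1,472.80 → $1,472.80
  Jul: +$1,472.80 − $2,713.44 → $232.16
  Aug: +$1,472.80 → $1,704.96
  Sep: +$1,472.80 → $3,177.76
  Oct: +$1,472.80 − $6,468.60 → -$1,818.04
  Nov: +$1,472.80 → -$345.24
  Dec: +$1,472.80 → $1,127.56
  Jan: +$1,472.80 → $2,600.36
  Feb: +$1,472.80 → $4,073.16
  Mar: +$1,472.80 − $5,496.60 → $49.36
  Apr: +$1,472.80 → $1,522.16
  May: +$1,472.80 − $2,994.96 → $0.00
Lowest trial balance = -$1,818.04 (Oct)
Initial deposit = cushion − low point = $2,945.60 − (-$1,818.04) = $4,763.64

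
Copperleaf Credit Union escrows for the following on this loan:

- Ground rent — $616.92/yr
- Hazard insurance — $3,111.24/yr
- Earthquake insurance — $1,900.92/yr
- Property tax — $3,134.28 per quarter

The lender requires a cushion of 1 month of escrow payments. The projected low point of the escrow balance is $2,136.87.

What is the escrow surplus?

$623.02

Ground rent = $616.92
Hazard insurance = $3,111.24
Earthquake insurance = $1,900.92
Property tax = $3,134.28 × 4 = $12,537.12
Total annual escrow = $616.92 + $3,111.24 + $1,900.92 + $12,537.12 = $18,166.20
Base monthly escrow = $18,166.20 ÷ 12 = $1,513.85
Required cushion = 1 × $1,513.85 = $1,513.85
Excess over cushion: $2,136.87 − $1,513.85 = $623.02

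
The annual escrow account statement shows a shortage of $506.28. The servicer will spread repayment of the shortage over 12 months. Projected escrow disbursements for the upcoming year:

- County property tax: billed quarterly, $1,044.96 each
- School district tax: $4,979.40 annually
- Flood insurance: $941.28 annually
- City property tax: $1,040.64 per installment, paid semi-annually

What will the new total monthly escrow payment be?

County property tax = $1,044.96 × 4 = $4,179.84 per year
School district tax = $4,979.40 per year
Flood insurance = $941.28 per year
City property tax = $1,040.64 × 2 = $2,081.28 per year
Yearly total = $12,181.80
Monthly = $12,181.80 / 12 = $1,015.15
Monthly shortage recovery: $506.28 ÷ 12 = $42.19
Adjusted monthly = $1,015.15 + $42.19 = $1,057.34

$1,057.34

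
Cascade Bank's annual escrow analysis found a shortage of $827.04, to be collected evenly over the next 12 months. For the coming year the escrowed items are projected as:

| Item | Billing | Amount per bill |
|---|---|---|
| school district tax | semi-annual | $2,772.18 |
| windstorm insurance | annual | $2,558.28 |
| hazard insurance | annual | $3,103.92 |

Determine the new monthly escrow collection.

$1,002.80

School district tax: $2,772.18 × 2 = $5,544.36
Windstorm insurance: $2,558.28
Hazard insurance: $3,103.92
Combined annual = $5,544.36 + $2,558.28 + $3,103.92 = $11,206.56
Monthly = $11,206.56 / 12 = $933.88
Monthly shortage recovery: $827.04 / 12 = $68.92
New monthly escrow = $933.88 + $68.92 = $1,002.80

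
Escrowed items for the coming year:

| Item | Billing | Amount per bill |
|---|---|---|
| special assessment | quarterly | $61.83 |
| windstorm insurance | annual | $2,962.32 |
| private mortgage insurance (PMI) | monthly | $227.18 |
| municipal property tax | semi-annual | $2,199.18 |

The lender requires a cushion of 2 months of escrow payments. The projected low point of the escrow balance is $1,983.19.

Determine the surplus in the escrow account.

$260.83

Special assessment — $61.83 × 4 = $247.32/yr
Windstorm insurance — $2,962.32/yr
Private mortgage insurance (PMI) — $227.18 × 12 = $2,726.16/yr
Municipal property tax — $2,199.18 × 2 = $4,398.36/yr
Yearly total = $10,334.16
Monthly escrow = $10,334.16 / 12 = $861.18
Required reserve = 2 × $861.18 = $1,722.36
Surplus = $1,983.19 − $1,722.36 = $260.83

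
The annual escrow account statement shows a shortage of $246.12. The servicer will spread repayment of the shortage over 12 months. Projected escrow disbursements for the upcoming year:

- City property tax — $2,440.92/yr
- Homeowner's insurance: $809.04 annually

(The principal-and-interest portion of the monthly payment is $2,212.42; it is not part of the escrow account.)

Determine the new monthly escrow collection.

$291.34

City property tax = $2,440.92 annually
Homeowner's insurance = $809.04 annually
Yearly total = $3,249.96
Monthly escrow = $3,249.96 ÷ 12 = $270.83
Shortage spread = $246.12 / 12 = $20.51/mo
Adjusted monthly = $270.83 + $20.51 = $291.34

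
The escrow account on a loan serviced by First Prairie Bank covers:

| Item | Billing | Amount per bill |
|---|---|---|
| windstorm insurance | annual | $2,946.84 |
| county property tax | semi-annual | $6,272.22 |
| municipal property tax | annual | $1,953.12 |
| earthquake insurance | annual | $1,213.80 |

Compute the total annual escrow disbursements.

$18,658.20

Windstorm insurance = $2,946.84 per year
County property tax = $6,272.22 × 2 = $12,544.44 per year
Municipal property tax = $1,953.12 per year
Earthquake insurance = $1,213.80 per year
Annual escrow total = $2,946.84 + $12,544.44 + $1,953.12 + $1,213.80 = $18,658.20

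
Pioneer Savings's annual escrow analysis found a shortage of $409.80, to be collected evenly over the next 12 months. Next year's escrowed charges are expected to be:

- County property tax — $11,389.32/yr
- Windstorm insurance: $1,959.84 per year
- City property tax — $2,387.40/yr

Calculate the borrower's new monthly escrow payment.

County property tax: $11,389.32/yr
Windstorm insurance: $1,959.84/yr
City property tax: $2,387.40/yr
Annual escrow total = $15,736.56
Per month = $15,736.56 / 12 = $1,311.38
Monthly shortage recovery: $409.80 / 12 = $34.15
Adjusted monthly = $1,311.38 + $34.15 = $1,345.53

$1,345.53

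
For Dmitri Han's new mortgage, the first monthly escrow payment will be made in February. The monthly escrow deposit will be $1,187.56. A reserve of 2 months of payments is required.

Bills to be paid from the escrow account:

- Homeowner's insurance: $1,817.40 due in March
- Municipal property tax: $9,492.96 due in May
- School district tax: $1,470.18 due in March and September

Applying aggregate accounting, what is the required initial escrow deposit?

Cushion = 2 × $1,187.56 = $2,375.12
Trial balance (start $0, +$1,187.56 each month, − disbursements):
  Feb: +$1,187.56 → $1,187.56
  Mar: +$1,187.56 − $3,287.58 → -$912.46
  Apr: +$1,187.56 → $275.10
  May: +$1,187.56 − $9,492.96 → -$8,030.30
  Jun: +$1,187.56 → -$6,842.74
  Jul: +$1,187.56 → -$5,655.18
  Aug: +$1,187.56 → -$4,467.62
  Sep: +$1,187.56 − $1,470.18 → -$4,750.24
  Oct: +$1,187.56 → -$3,562.68
  Nov: +$1,187.56 → -$2,375.12
  Dec: +$1,187.56 → -$1,187.56
  Jan: +$1,187.56 → $0.00
Lowest trial balance = -$8,030.30 (May)
Initial deposit = cushion − low point = $2,375.12 − (-$8,030.30) = $10,405.42

$10,405.42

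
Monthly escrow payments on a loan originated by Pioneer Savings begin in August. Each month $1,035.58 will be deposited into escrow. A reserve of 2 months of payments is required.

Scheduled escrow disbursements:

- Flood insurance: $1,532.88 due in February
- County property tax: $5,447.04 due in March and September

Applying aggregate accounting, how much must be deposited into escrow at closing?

$6,213.48

Cushion = 2 × $1,035.58 = $2,071.16
Trial balance (start $0, +$1,035.58 each month, − disbursements):
  Aug: +$1,035.58 → $1,035.58
  Sep: +$1,035.58 − $5,447.04 → -$3,375.88
  Oct: +$1,035.58 → -$2,340.30
  Nov: +$1,035.58 → -$1,304.72
  Dec: +$1,035.58 → -$269.14
  Jan: +$1,035.58 → $766.44
  Feb: +$1,035.58 − $1,532.88 → $269.14
  Mar: +$1,035.58 − $5,447.04 → -$4,142.32
  Apr: +$1,035.58 → -$3,106.74
  May: +$1,035.58 → -$2,071.16
  Jun: +$1,035.58 → -$1,035.58
  Jul: +$1,035.58 → $0.00
Lowest trial balance = -$4,142.32 (Mar)
Initial deposit = cushion − low point = $2,071.16 − (-$4,142.32) = $6,213.48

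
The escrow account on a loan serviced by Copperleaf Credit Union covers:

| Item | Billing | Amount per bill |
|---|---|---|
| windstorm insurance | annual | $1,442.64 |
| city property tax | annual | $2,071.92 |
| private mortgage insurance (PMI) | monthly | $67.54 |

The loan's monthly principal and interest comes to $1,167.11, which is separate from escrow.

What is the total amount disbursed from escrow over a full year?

$4,325.04

Windstorm insurance — $1,442.64/yr
City property tax — $2,071.92/yr
Private mortgage insurance (PMI) — $67.54 × 12 = $810.48/yr
Total annual escrow = $1,442.64 + $2,071.92 + $810.48 = $4,325.04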